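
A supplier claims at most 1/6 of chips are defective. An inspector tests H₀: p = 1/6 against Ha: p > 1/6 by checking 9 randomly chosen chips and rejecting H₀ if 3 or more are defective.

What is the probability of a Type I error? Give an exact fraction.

898223/5038848

Under H₀, Y ~ Binomial(9, 1/6); the Type I error rate is P(Y ≥ 3).
α = 1 − P(Y ≤ 2) = 1 − 4140625/5038848 = 898223/5038848.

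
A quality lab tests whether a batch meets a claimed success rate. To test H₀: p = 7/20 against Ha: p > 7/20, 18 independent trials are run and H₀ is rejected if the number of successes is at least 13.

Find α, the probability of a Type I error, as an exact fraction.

94232010575926496497/65536000000000000000000

The Type I error probability is α = P(K ≥ 13) computed under H₀, where K ~ Binomial(18, 7/20).
Summing C(18,j)(7/20)^j(13/20)^{18−j} for j = 13,…,18 gives 94232010575926496497/65536000000000000000000.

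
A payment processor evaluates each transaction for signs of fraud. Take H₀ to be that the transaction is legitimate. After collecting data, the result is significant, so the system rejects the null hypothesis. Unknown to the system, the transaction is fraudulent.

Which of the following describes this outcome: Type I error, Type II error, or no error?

Neither — the decision is correct.

The test rejected a false H₀ — the decision matches the true state.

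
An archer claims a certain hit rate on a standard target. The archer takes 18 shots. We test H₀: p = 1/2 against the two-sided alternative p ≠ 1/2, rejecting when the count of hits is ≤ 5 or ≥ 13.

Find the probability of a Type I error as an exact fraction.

α = P(Y ≤ 5 or Y ≥ 13 | p = 1/2), Y ~ Binomial(18, 1/2).
By symmetry, α = 2·P(Y ≤ 5) = 2·(1 + 18 + 153 + 816 + 3060 + 8568)/262144 = 25232/262144 = 1577/16384.

1577/16384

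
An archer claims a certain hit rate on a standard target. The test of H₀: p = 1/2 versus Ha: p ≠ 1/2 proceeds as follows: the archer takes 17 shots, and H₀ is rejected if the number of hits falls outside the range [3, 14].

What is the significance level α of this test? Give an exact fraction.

α = P(S ≤ 2 or S ≥ 15 | p = 1/2), S ~ Binomial(17, 1/2).
The two tails are symmetric, so α = 2·(1 + 17 + 136)/2^17 = 308/131072 = 77/32768.

77/32768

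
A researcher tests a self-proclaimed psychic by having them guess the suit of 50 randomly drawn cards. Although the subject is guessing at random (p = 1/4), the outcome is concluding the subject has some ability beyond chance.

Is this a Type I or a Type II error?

Type I error

The null hypothesis here is that the subject is guessing at random (p = 1/4).
'Concluding the subject has some ability beyond chance' corresponds to rejecting H₀.
H₀ was rejected but H₀ is true — a Type I error (false positive).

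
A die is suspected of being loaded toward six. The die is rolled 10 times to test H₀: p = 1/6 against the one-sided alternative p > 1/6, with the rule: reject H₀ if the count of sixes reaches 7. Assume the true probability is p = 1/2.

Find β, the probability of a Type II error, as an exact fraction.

Under the alternative p = 1/2, S ~ Binomial(10, 1/2); β is the probability the test does not reject, P(S < 7).
Adding the binomial probabilities P(S=0)+…+P(S=6) at p = 1/2 gives 53/64.

53/64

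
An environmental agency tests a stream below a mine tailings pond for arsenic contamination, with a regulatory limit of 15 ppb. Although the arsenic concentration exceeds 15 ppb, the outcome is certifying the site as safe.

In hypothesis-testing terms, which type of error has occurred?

Type II error

The null hypothesis here is that the arsenic concentration is at or below 15 ppb (safe).
'Certifying the site as safe' corresponds to failing to reject H₀.
H₀ was not rejected but H₀ is false — a Type II error (false negative).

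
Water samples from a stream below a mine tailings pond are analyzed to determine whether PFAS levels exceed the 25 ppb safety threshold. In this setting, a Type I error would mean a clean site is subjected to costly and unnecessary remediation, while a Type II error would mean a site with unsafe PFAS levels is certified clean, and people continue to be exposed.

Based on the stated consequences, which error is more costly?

The Type II consequence (a site with unsafe PFAS levels is certified clean, and people continue to be exposed) is more severe than the Type I consequence (a clean site is subjected to costly and unnecessary remediation).

Type II error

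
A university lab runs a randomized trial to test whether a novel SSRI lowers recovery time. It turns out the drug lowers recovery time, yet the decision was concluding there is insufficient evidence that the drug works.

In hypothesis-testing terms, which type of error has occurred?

Type II error

The null hypothesis here is that the drug has no effect on recovery time.
'Concluding there is insufficient evidence that the drug works' corresponds to failing to reject H₀.
H₀ was not rejected but H₀ is false — a Type II error (false negative).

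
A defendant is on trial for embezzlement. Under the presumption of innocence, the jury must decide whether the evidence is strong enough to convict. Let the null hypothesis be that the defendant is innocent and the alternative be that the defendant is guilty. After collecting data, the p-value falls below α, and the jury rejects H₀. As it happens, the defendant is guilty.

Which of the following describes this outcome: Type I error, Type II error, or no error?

No error (correct decision).

The test rejected a false H₀ — the decision matches the true state.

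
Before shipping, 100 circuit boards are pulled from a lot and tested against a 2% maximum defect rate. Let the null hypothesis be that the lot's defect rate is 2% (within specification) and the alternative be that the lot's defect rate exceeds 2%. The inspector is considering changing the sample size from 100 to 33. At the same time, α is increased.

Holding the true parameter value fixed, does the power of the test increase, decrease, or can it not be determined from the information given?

Cannot be determined from the information given.

The first change alone would make β increase; the second alone would make β decrease. Which effect dominates depends on the magnitudes, which are not given.
Since power = 1 − β, the effect on power is likewise indeterminate.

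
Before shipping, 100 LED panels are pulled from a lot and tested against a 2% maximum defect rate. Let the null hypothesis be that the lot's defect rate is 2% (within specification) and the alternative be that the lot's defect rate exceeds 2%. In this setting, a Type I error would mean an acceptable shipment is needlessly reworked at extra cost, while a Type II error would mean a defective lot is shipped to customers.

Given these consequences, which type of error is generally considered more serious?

Type II error

The Type II consequence (a defective lot is shipped to customers) is more severe than the Type I consequence (an acceptable shipment is needlessly reworked at extra cost).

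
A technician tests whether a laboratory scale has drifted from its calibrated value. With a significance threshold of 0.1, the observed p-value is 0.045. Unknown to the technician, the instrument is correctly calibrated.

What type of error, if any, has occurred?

Type I error

The conventional null hypothesis is that the instrument is correctly calibrated.
Since p = 0.045 < α = 0.1, H₀ is rejected.
H₀ is true (actually the instrument is correctly calibrated).
Rejecting a true H₀ is a Type I error.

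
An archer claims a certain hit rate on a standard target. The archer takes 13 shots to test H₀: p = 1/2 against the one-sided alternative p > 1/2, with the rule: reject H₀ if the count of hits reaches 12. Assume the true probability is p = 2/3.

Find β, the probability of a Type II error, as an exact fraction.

510961/531441

A Type II error is failing to reject when Ha holds: with p = 2/3, β = P(S ≤ 11).
Equivalently, β = 1 − P(S ≥ 12) = 510961/531441.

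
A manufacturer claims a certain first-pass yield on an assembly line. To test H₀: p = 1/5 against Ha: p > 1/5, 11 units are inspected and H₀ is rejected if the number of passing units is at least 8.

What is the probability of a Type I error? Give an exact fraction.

Under H₀, K ~ Binomial(11, 1/5), and α = P(K ≥ 8).
P(K ≥ 8) = Σ_{j=8}^{11} C(11,j)·(1/5)^j·(4/5)^{11-j} = 2297/9765625.

2297/9765625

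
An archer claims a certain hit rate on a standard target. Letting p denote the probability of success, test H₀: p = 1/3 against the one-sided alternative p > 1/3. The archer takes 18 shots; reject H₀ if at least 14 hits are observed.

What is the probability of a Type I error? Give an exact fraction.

56137/387420489

The Type I error probability is α = P(K ≥ 14) computed under H₀, where K ~ Binomial(18, 1/3).
Adding the binomial terms for j = 14 through 18 with p = 1/3 yields 56137/387420489.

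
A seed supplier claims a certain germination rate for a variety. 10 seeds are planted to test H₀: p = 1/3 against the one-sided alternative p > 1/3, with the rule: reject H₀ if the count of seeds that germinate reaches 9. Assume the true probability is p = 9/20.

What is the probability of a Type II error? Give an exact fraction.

10193896961809/10240000000000

β = P(fail to reject H₀ | Ha true) = P(K ≤ 8 | p = 9/20), K ~ Binomial(10, 9/20).
Equivalently, β = 1 − P(K ≥ 9) = 10193896961809/10240000000000.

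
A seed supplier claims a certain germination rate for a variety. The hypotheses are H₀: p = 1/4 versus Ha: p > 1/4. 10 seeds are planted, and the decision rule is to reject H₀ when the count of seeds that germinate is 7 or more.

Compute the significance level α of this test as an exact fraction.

The Type I error probability is α = P(S ≥ 7) computed under H₀, where S ~ Binomial(10, 1/4).
P(S ≥ 7) = Σ_{j=7}^{10} C(10,j)·(1/4)^j·(3/4)^{10-j} = 919/262144.

919/262144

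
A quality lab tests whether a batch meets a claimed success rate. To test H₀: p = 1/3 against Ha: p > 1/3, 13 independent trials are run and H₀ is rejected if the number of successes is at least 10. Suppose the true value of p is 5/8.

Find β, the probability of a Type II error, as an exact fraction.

107331531597/137438953472

A Type II error is failing to reject when Ha holds: with p = 5/8, β = P(X ≤ 9).
Equivalently, β = 1 − P(X ≥ 10) = 107331531597/137438953472.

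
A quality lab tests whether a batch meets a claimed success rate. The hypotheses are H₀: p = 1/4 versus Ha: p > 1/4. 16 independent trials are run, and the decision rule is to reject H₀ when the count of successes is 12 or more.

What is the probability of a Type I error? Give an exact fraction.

163669/4294967296

Under H₀, X ~ Binomial(16, 1/4), and α = P(X ≥ 12).
Summing C(16,j)(1/4)^j(3/4)^{16−j} for j = 12,…,16 gives 163669/4294967296.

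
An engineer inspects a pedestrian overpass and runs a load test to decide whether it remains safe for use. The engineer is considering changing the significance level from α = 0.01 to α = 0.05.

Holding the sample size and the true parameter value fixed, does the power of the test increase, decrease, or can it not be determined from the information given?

With a larger α the critical value moves toward the center, so more of the Ha sampling distribution lies in the rejection region.
Since power = 1 − β and β decreases, power increases.

It increases.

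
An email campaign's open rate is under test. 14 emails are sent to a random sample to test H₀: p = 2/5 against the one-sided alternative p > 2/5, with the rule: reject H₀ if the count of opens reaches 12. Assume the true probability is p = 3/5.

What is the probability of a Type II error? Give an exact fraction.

A Type II error is failing to reject when Ha holds: with p = 3/5, β = P(S ≤ 11).
Equivalently, β = 1 − P(S ≥ 12) = 5860647088/6103515625.

5860647088/6103515625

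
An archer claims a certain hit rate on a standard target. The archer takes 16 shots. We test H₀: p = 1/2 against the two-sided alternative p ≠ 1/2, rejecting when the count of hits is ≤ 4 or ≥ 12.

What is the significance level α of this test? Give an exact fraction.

The significance level is the null-hypothesis probability of the rejection region {≤4} ∪ {≥12}.
The two tails are symmetric, so α = 2·(1 + 16 + 120 + 560 + 1820)/2^16 = 5034/65536 = 2517/32768.

2517/32768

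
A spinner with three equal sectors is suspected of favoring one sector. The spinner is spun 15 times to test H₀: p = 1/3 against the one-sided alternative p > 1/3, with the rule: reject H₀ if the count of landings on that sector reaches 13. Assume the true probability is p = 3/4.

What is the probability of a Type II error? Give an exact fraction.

A Type II error is failing to reject when Ha holds: with p = 3/4, β = P(S ≤ 12).
Adding the binomial probabilities P(S=0)+…+P(S=12) at p = 3/4 gives 820244467/1073741824.

820244467/1073741824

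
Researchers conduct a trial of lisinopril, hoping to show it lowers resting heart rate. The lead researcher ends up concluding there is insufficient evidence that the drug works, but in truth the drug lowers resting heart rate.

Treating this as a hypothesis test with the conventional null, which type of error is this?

The null hypothesis here is that the drug has no effect on resting heart rate.
'Concluding there is insufficient evidence that the drug works' corresponds to failing to reject H₀.
H₀ was not rejected but H₀ is false — a Type II error (false negative).

Type II error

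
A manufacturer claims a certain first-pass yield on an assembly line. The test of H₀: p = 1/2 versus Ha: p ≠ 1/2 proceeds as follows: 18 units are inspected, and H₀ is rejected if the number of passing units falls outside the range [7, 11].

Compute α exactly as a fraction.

α = P(Y ≤ 6 or Y ≥ 12 | p = 1/2), Y ~ Binomial(18, 1/2).
The two tails are symmetric, so α = 2·(1 + 18 + 153 + 816 + 3060 + 8568 + 18564)/2^18 = 62360/262144 = 7795/32768.

7795/32768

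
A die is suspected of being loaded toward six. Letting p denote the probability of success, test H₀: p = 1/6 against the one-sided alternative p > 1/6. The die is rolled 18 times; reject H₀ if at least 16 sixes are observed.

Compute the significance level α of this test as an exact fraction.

979/25389989167104

α = P(reject H₀ | H₀ true) = P(X ≥ 16 | p = 1/6), with X ~ Binomial(18, 1/6).
Adding the binomial terms for j = 16 through 18 with p = 1/6 yields 979/25389989167104.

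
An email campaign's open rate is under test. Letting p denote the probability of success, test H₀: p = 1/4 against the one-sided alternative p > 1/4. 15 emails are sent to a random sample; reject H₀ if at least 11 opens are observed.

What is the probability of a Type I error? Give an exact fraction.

Under H₀, Y ~ Binomial(15, 1/4), and α = P(Y ≥ 11).
P(Y ≥ 11) = Σ_{j=11}^{15} C(15,j)·(1/4)^j·(3/4)^{15-j} = 123841/1073741824.

123841/1073741824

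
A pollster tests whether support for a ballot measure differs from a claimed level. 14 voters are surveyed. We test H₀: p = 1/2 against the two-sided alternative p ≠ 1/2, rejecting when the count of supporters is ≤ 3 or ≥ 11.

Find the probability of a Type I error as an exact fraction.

The significance level is the null-hypothesis probability of the rejection region {≤3} ∪ {≥11}.
By symmetry, α = 2·P(S ≤ 3) = 2·(1 + 14 + 91 + 364)/16384 = 940/16384 = 235/4096.

235/4096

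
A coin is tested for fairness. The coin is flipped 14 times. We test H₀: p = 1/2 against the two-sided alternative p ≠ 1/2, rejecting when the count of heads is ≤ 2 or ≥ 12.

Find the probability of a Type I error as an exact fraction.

The significance level is the null-hypothesis probability of the rejection region {≤2} ∪ {≥12}.
The two tails are symmetric, so α = 2·(1 + 14 + 91)/2^14 = 212/16384 = 53/4096.

53/4096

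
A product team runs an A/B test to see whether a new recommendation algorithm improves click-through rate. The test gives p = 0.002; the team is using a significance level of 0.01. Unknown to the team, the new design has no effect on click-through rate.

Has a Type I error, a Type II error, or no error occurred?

The conventional null hypothesis is that the new design has no effect on click-through rate.
Since p = 0.002 < α = 0.01, H₀ is rejected.
H₀ is true (actually the new design has no effect on click-through rate).
Rejecting a true H₀ is a Type I error.

Type I error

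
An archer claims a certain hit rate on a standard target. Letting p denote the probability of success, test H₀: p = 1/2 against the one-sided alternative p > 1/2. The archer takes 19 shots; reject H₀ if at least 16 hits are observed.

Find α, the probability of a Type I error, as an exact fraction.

The Type I error probability is α = P(S ≥ 16) computed under H₀, where S ~ Binomial(19, 1/2).
That's C(19,16) + C(19,17) + C(19,18) + C(19,19) over 2^19, i.e. (969 + 171 + 19 + 1)/524288 = 1160/524288 = 145/65536.

145/65536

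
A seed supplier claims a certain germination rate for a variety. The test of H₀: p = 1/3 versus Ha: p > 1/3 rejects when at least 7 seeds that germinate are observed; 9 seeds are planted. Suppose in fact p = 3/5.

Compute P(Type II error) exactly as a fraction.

A Type II error is failing to reject when Ha holds: with p = 3/5, β = P(S ≤ 6).
Summing C(9,j)·(3/5)^j·(2/5)^{9-j} for j = 0..6 gives 1500416/1953125.

1500416/1953125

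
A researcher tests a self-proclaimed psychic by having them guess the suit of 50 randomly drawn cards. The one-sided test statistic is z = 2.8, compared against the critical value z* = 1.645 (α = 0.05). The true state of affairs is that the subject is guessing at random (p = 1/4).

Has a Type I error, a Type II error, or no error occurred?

The conventional null hypothesis is that the subject is guessing at random (p = 1/4).
Since z = 2.8 > z* = 1.645, H₀ is rejected.
H₀ is true (actually the subject is guessing at random (p = 1/4)).
Rejecting a true H₀ is a Type I error.

Type I error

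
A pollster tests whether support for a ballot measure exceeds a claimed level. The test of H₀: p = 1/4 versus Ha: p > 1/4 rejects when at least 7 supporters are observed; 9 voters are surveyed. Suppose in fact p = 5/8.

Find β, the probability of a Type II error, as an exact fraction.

24101307/33554432

Under the alternative p = 5/8, Y ~ Binomial(9, 5/8); β is the probability the test does not reject, P(Y < 7).
Summing C(9,j)·(5/8)^j·(3/8)^{9-j} for j = 0..6 gives 24101307/33554432.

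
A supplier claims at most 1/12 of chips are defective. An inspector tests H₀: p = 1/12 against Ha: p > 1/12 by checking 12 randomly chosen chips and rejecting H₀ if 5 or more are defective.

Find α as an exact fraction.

The significance level is the probability, assuming p = 1/12, of seeing 5 or more defectives in 12 draws.
Computing the lower-tail complement: 1 − 1483149097639/1486016741376 = 2867643737/1486016741376.

2867643737/1486016741376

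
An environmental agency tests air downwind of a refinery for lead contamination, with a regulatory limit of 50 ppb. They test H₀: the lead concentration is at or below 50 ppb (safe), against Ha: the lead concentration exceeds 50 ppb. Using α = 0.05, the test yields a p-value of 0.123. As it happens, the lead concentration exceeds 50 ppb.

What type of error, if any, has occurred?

Type II error

Since p = 0.123 ≥ α = 0.05, H₀ is not rejected.
H₀ is false (actually the lead concentration exceeds 50 ppb).
Failing to reject a false H₀ is a Type II error.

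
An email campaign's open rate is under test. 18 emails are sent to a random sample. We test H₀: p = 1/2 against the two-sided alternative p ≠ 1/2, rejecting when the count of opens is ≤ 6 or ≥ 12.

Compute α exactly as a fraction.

Under H₀, X ~ Binomial(18, 1/2); α is the probability of landing in either tail, P(X ≤ 6) + P(X ≥ 12).
The two tails are symmetric, so α = 2·(1 + 18 + 153 + 816 + 3060 + 8568 + 18564)/2^18 = 62360/262144 = 7795/32768.

7795/32768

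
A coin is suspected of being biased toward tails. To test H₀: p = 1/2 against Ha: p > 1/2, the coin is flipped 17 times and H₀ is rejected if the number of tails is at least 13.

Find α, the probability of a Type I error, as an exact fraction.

1607/65536

α = P(reject H₀ | H₀ true) = P(X ≥ 13 | p = 1/2), with X ~ Binomial(17, 1/2).
Summing the upper tail: (2380 + 680 + 136 + 17 + 1) / 2^17 = 3214/131072 = 1607/65536.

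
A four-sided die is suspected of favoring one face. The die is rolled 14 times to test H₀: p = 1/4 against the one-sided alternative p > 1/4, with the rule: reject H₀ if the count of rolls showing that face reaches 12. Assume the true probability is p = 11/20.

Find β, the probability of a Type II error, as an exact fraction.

Under the alternative p = 11/20, X ~ Binomial(14, 11/20); β is the probability the test does not reject, P(X < 12).
Equivalently, β = 1 − P(X ≥ 12) = 805268516435735481/819200000000000000.

805268516435735481/819200000000000000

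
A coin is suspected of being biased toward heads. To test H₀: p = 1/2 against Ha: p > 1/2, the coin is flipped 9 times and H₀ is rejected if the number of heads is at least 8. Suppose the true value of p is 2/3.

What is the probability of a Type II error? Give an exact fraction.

16867/19683

Under the alternative p = 2/3, X ~ Binomial(9, 2/3); β is the probability the test does not reject, P(X < 8).
Summing C(9,j)·(2/3)^j·(1/3)^{9-j} for j = 0..7 gives 16867/19683.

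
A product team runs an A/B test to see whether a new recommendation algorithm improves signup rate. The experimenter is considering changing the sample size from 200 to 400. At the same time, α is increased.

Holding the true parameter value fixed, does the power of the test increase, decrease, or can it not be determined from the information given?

It increases.

More data shrinks sampling variability; the test statistic under Ha concentrates further from the null value, making rejection more likely. With a larger α the critical value moves toward the center, so more of the Ha sampling distribution lies in the rejection region. Both changes push β in the same direction.
Since power = 1 − β and β decreases, power increases.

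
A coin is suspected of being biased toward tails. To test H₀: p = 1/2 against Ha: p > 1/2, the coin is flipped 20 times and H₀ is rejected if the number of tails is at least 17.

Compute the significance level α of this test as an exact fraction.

Under H₀, Y ~ Binomial(20, 1/2), and α = P(Y ≥ 17).
Summing the upper tail: (1140 + 190 + 20 + 1) / 2^20 = 1351/1048576.

1351/1048576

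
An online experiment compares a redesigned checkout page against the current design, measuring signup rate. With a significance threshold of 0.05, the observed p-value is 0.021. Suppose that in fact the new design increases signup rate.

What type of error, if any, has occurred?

No error — this is a correct decision.

The conventional null hypothesis is that the new design has no effect on signup rate.
Since p = 0.021 < α = 0.05, H₀ is rejected.
H₀ is false (actually the new design increases signup rate).
The decision matches the true state — no error.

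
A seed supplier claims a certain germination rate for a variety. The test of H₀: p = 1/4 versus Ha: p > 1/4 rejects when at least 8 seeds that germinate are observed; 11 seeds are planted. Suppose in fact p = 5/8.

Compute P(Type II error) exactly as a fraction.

688976199/1073741824

Under the alternative p = 5/8, S ~ Binomial(11, 5/8); β is the probability the test does not reject, P(S < 8).
Adding the binomial probabilities P(S=0)+…+P(S=7) at p = 5/8 gives 688976199/1073741824.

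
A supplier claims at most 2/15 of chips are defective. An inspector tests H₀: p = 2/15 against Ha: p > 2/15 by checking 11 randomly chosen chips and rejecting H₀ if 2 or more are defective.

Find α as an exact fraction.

The significance level is the probability, assuming p = 2/15, of seeing 2 or more defectives in 11 draws.
α = 1 − P(K ≤ 1) = 1 − 965009442943/1729951171875 = 764941728932/1729951171875.

764941728932/1729951171875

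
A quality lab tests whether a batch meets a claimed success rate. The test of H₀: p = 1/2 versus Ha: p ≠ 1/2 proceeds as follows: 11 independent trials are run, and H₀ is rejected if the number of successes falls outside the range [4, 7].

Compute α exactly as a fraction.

α = P(S ≤ 3 or S ≥ 8 | p = 1/2), S ~ Binomial(11, 1/2).
By symmetry, α = 2·P(S ≤ 3) = 2·(1 + 11 + 55 + 165)/2048 = 464/2048 = 29/128.

29/128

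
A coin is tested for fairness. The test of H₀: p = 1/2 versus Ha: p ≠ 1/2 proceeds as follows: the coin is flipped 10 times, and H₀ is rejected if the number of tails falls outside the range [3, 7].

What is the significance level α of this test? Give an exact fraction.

7/64

Under H₀, K ~ Binomial(10, 1/2); α is the probability of landing in either tail, P(K ≤ 2) + P(K ≥ 8).
The two tails are symmetric, so α = 2·(1 + 10 + 45)/2^10 = 112/1024 = 7/64.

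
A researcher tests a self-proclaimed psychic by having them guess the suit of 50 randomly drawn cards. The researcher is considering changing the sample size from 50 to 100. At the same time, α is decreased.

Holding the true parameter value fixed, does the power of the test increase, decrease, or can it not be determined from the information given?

Cannot be determined from the information given.

The first change alone would make β decrease; the second alone would make β increase. Which effect dominates depends on the magnitudes, which are not given.
Since power = 1 − β, the effect on power is likewise indeterminate.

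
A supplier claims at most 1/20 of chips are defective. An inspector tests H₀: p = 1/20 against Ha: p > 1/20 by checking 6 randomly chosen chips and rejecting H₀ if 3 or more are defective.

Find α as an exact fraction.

14271/6400000

α = P(reject H₀ | H₀ true) = P(K ≥ 3 | p = 1/20), K ~ Binomial(6, 1/20).
Via the complement, α = 1 − Σ_{j=0}^{2} C(6,j)(1/20)^j(19/20)^{6-j} = 14271/6400000.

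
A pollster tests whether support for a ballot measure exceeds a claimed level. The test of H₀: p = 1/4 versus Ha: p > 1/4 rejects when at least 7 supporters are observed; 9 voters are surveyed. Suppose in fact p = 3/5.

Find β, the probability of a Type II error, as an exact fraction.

Under the alternative p = 3/5, K ~ Binomial(9, 3/5); β is the probability the test does not reject, P(K < 7).
Equivalently, β = 1 − P(K ≥ 7) = 1500416/1953125.

1500416/1953125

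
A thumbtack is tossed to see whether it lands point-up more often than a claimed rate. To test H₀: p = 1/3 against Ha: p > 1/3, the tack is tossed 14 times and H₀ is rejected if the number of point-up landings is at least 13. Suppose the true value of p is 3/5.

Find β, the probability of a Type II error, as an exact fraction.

6054091612/6103515625

A Type II error is failing to reject when Ha holds: with p = 3/5, β = P(X ≤ 12).
Adding the binomial probabilities P(X=0)+…+P(X=12) at p = 3/5 gives 6054091612/6103515625.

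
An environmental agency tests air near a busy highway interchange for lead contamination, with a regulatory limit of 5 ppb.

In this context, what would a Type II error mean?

With the conventional null hypothesis that the lead concentration is at or below 5 ppb (safe):
A Type II error is failing to reject H₀ when H₀ is false.
Here that means certifying the site as safe when actually the lead concentration exceeds 5 ppb.

A Type II error would mean concluding that the lead concentration is at or below 5 ppb (safe) (or at least failing to establish that the lead concentration exceeds 5 ppb) when in fact the lead concentration exceeds 5 ppb.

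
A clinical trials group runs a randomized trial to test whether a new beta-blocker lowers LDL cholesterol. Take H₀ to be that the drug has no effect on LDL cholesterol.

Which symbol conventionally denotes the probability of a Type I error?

P(Type I error) = P(reject H₀ | H₀ true) = α, the significance level.

α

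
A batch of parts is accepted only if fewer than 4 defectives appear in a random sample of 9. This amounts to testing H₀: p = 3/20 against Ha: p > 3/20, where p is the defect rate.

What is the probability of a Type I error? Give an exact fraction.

The significance level is the probability, assuming p = 3/20, of seeing 4 or more defectives in 9 draws.
Computing the lower-tail complement: 1 − 123656765987/128000000000 = 4343234013/128000000000.

4343234013/128000000000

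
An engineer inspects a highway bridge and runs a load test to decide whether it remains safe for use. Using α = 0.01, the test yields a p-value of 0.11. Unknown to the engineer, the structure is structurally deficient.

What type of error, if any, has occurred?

The conventional null hypothesis is that the structure meets the required load capacity (safe).
Since p = 0.11 ≥ α = 0.01, H₀ is not rejected.
H₀ is false (actually the structure is structurally deficient).
Failing to reject a false H₀ is a Type II error.

Type II error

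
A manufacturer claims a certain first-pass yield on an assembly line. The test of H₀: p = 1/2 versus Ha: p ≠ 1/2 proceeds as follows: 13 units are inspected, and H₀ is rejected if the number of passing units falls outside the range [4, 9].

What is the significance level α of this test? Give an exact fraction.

The significance level is the null-hypothesis probability of the rejection region {≤3} ∪ {≥10}.
The two tails are symmetric, so α = 2·(1 + 13 + 78 + 286)/2^13 = 756/8192 = 189/2048.

189/2048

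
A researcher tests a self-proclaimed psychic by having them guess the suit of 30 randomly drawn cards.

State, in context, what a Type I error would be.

A Type I error would mean concluding that the subject performs better than chance when in fact the subject is guessing at random (p = 1/4).

With the conventional null hypothesis that the subject is guessing at random (p = 1/4):
A Type I error is rejecting H₀ when H₀ is true.
Here that means concluding the subject has some ability beyond chance when actually the subject is guessing at random (p = 1/4).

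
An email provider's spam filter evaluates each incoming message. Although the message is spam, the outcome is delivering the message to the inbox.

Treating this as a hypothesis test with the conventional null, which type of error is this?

Type II error

The null hypothesis here is that the message is legitimate (not spam).
'Delivering the message to the inbox' corresponds to failing to reject H₀.
H₀ was not rejected but H₀ is false — a Type II error (false negative).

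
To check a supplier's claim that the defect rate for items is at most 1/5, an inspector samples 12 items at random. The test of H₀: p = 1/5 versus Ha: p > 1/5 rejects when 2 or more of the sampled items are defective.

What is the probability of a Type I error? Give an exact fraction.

177031761/244140625

α = P(reject H₀ | H₀ true) = P(X ≥ 2 | p = 1/5), X ~ Binomial(12, 1/5).
α = 1 − P(X ≤ 1) = 1 − 67108864/244140625 = 177031761/244140625.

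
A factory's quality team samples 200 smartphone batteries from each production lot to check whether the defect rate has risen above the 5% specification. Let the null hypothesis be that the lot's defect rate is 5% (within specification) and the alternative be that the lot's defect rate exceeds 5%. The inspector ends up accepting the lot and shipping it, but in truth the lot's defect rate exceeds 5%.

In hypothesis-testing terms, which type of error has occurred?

Type II error

'Accepting the lot and shipping it' corresponds to failing to reject H₀.
H₀ was not rejected but H₀ is false — a Type II error (false negative).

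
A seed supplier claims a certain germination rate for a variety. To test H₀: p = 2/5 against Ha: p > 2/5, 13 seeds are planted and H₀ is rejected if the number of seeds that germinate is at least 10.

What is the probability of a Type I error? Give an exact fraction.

The Type I error probability is α = P(X ≥ 10) computed under H₀, where X ~ Binomial(13, 2/5).
Summing C(13,j)(2/5)^j(3/5)^{13−j} for j = 10,…,13 gives 1902592/244140625.

1902592/244140625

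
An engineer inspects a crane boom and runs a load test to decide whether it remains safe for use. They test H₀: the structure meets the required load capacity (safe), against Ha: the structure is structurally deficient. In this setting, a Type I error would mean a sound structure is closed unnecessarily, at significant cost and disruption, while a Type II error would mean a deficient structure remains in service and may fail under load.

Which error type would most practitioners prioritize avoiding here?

The Type II consequence (a deficient structure remains in service and may fail under load) is more severe than the Type I consequence (a sound structure is closed unnecessarily, at significant cost and disruption).

Type II error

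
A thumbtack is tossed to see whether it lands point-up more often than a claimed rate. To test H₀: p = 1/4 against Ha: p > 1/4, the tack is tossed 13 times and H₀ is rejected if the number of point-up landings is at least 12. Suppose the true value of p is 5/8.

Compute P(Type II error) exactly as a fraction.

β = P(fail to reject H₀ | Ha true) = P(Y ≤ 11 | p = 5/8), Y ~ Binomial(13, 5/8).
Equivalently, β = 1 − P(Y ≥ 12) = 134753406597/137438953472.

134753406597/137438953472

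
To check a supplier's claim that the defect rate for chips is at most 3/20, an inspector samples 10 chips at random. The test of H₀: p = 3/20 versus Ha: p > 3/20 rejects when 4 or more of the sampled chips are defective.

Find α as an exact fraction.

The significance level is the probability, assuming p = 3/20, of seeing 4 or more defectives in 10 draws.
Via the complement, α = 1 − Σ_{j=0}^{3} C(10,j)(3/20)^j(17/20)^{10-j} = 127922685129/2560000000000.

127922685129/2560000000000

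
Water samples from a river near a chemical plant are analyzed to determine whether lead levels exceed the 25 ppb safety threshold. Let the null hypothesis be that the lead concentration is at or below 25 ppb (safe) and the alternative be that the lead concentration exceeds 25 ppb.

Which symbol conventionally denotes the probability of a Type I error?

P(Type I error) = P(reject H₀ | H₀ true) = α, the significance level.

α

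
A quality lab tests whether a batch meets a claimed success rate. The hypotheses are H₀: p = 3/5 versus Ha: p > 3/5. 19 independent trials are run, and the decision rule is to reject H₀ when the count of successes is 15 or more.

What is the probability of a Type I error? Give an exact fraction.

265555221849/3814697265625

The Type I error probability is α = P(K ≥ 15) computed under H₀, where K ~ Binomial(19, 3/5).
P(K ≥ 15) = Σ_{j=15}^{19} C(19,j)·(3/5)^j·(2/5)^{19-j} = 265555221849/3814697265625.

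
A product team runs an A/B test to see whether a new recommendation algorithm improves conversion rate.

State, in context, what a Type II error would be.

A Type II error would mean concluding that the new design has no effect on conversion rate (or at least failing to establish that the new design increases conversion rate) when in fact the new design increases conversion rate.

With the conventional null hypothesis that the new design has no effect on conversion rate:
A Type II error is failing to reject H₀ when H₀ is false.
Here that means keeping the current design when actually the new design increases conversion rate.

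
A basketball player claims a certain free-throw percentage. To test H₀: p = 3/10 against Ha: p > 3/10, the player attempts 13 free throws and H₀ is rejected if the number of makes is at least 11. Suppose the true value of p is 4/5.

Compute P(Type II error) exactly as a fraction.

608334741/1220703125

A Type II error is failing to reject when Ha holds: with p = 4/5, β = P(S ≤ 10).
Equivalently, β = 1 − P(S ≥ 11) = 608334741/1220703125.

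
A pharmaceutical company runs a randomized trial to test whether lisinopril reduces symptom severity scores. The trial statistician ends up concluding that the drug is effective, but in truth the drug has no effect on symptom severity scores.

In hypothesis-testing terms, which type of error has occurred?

The null hypothesis here is that the drug has no effect on symptom severity scores.
'Concluding that the drug is effective' corresponds to rejecting H₀.
H₀ was rejected but H₀ is true — a Type I error (false positive).

Type I error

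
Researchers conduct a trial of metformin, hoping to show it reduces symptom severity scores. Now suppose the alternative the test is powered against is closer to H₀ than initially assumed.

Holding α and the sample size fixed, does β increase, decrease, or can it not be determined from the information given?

It increases.

When the true parameter is near the null value, the test has a harder time distinguishing Ha from H₀.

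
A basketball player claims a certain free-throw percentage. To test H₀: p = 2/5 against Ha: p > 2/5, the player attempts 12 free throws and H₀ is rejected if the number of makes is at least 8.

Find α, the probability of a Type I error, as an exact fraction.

The Type I error probability is α = P(Y ≥ 8) computed under H₀, where Y ~ Binomial(12, 2/5).
P(Y ≥ 8) = Σ_{j=8}^{12} C(12,j)·(2/5)^j·(3/5)^{12-j} = 2798336/48828125.

2798336/48828125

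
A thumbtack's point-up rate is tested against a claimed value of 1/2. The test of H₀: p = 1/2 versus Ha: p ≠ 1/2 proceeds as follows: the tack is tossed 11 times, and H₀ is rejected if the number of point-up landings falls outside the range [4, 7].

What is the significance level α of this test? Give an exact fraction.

29/128

α = P(X ≤ 3 or X ≥ 8 | p = 1/2), X ~ Binomial(11, 1/2).
By symmetry, α = 2·P(X ≤ 3) = 2·(1 + 11 + 55 + 165)/2048 = 464/2048 = 29/128.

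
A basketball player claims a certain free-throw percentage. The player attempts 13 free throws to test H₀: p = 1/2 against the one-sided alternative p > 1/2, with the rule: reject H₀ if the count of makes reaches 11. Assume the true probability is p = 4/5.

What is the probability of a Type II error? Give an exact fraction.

β = P(fail to reject H₀ | Ha true) = P(Y ≤ 10 | p = 4/5), Y ~ Binomial(13, 4/5).
Adding the binomial probabilities P(Y=0)+…+P(Y=10) at p = 4/5 gives 608334741/1220703125.

608334741/1220703125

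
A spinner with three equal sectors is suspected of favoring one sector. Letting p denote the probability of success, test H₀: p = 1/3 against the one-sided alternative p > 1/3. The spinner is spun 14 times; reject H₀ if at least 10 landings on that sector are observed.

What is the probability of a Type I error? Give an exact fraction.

19321/4782969

α = P(reject H₀ | H₀ true) = P(Y ≥ 10 | p = 1/3), with Y ~ Binomial(14, 1/3).
Adding the binomial terms for j = 10 through 14 with p = 1/3 yields 19321/4782969.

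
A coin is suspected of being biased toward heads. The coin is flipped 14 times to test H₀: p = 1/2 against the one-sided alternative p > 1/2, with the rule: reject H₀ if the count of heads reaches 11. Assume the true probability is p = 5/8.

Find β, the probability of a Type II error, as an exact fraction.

β = P(fail to reject H₀ | Ha true) = P(K ≤ 10 | p = 5/8), K ~ Binomial(14, 5/8).
Adding the binomial probabilities P(K=0)+…+P(K=10) at p = 5/8 gives 1830419739927/2199023255552.

1830419739927/2199023255552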